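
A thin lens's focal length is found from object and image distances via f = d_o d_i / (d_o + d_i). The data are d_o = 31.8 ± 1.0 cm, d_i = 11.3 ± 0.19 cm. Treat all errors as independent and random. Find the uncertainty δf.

∂f/∂d_o = (d_i/(d_o+d_i))² = 0.0687;  ∂f/∂d_i = (d_o/(d_o+d_i))² = 0.544
δf = √((∂f/∂d_o · δd_o)² + (∂f/∂d_i · δd_i)²) = √(0.00473 + 0.0107) = 0.124 cm

0.124 cm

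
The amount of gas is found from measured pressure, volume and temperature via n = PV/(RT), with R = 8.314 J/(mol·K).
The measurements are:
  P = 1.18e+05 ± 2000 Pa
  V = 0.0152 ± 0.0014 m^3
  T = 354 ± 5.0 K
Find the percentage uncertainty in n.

9.47%

Since n is a product/quotient, work with relative uncertainties:
  (1·δP/P)² = (1×0.0169)² = 0.000287;  (1·δV/V)² = (1×0.0921)² = 0.00848;  (-1·δT/T)² = (-1×0.0141)² = 0.000199
δn/n = √(0.00897) = 0.0947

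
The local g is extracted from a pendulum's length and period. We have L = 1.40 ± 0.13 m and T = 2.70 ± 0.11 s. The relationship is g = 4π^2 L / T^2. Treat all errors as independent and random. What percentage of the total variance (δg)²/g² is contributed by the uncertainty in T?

43.5%

(δg/g)² = (1·δL/L)² + (-2·δT/T)²
  L term: (1×0.0929)² = 0.00862
  T term: (-2×0.0407)² = 0.00664
Total = 0.0153. Share from T = 0.00664/0.0153 = 0.435.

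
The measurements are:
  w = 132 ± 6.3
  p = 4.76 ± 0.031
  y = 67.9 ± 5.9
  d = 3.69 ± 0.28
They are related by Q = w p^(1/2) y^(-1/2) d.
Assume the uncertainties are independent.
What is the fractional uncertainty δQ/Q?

Relative error in a monomial: (δQ/Q)² = Σ (nᵢ · δxᵢ/xᵢ)².
  (1·δw/w)² = (1×0.0477)² = 0.00228;  (½·δp/p)² = (0.5×0.00651)² = 1.06e-05;  (−½·δy/y)² = (-0.5×0.0869)² = 0.00189;  (1·δd/d)² = (1×0.0759)² = 0.00576
δQ/Q = √(0.00993) = 0.0997

0.0997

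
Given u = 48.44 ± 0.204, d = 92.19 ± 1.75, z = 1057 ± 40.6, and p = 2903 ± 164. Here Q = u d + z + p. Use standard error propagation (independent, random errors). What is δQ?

190

Let w = u·d = 4466. δw/w = √((1·δu/u)² + (1·δd/d)²) = √(1.77e-05 + 0.000360) = 0.0194, so δw = 86.8.
Q = w + z + p: δQ = √(δw² + δz² + δp²) = √(7540 + 1650 + 26900) = 190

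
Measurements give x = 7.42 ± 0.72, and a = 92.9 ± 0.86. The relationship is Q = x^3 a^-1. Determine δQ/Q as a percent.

Products/powers → add relative errors in quadrature, weighted by exponent:
  (3·δx/x)² = (3×0.0970)² = 0.0847;  (-1·δa/a)² = (-1×0.00926)² = 8.57e-05
δQ/Q = √(0.0848) = 0.291

29.1%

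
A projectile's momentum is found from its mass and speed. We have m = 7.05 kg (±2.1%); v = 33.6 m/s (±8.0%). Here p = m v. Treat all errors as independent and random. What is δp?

19.6 kg·m/s

Relative error in a monomial: (δp/p)² = Σ (nᵢ · δxᵢ/xᵢ)².
  (1·δm/m)² = (1×0.0210)² = 0.000441;  (1·δv/v)² = (1×0.0800)² = 0.00640
δp/p = √(0.00684) = 0.0827
p = 237 kg·m/s, so δp = 0.0827 × 237 = 19.6 kg·m/s.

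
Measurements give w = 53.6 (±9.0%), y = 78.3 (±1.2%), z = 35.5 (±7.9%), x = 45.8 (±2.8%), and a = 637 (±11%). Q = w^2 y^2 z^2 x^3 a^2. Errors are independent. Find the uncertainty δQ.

2.91e+20

Q is a product of powers, so relative uncertainties combine in quadrature:
  (2·δw/w)² = (2×0.0900)² = 0.0324;  (2·δy/y)² = (2×0.0120)² = 0.000576;  (2·δz/z)² = (2×0.0790)² = 0.0250;  (3·δx/x)² = (3×0.0280)² = 0.00706;  (2·δa/a)² = (2×0.110)² = 0.0484
δQ/Q = √(0.113) = 0.337
Q = 8.65e+20, so δQ = 0.337 × 8.65e+20 = 2.91e+20.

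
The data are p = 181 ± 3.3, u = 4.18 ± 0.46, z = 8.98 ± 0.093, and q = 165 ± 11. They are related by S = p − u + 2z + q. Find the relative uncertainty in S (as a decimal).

Each term contributes (cᵢ δxᵢ)² to (δS)²:
  (δp)² = 10.9;  (δu)² = 0.212;  (2·δz)² = 0.0346;  (δq)² = 121
δS = √(132) = 11.5
S = 360, so δS/S = 11.5/360 = 0.0320.

0.0320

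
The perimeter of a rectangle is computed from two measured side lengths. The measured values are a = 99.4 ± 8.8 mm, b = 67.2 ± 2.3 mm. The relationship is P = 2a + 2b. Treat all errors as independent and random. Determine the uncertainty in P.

18.2 mm

For a sum/difference, combine absolute errors in quadrature:
  (2·δa)² = 310;  (2·δb)² = 21.2
δP = √(331) = 18.2 mm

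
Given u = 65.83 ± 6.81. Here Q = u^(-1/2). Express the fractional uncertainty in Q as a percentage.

Q ∝ u^(-1/2), so δQ/Q = |−½| · δu/u = 0.5 × 0.103 = 0.0517.

5.17%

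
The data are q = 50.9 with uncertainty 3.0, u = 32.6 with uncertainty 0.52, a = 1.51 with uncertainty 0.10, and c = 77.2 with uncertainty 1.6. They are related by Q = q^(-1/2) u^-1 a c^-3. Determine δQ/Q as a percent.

9.68%

Products/powers → add relative errors in quadrature, weighted by exponent:
  (−½·δq/q)² = (-0.5×0.0589)² = 0.000868;  (-1·δu/u)² = (-1×0.0160)² = 0.000254;  (1·δa/a)² = (1×0.0662)² = 0.00439;  (-3·δc/c)² = (-3×0.0207)² = 0.00387
δQ/Q = √(0.00937) = 0.0968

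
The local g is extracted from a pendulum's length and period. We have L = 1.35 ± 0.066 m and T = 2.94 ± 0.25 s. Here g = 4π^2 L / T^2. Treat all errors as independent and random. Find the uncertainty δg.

1.09 m/s^2

g is a product of powers, so relative uncertainties combine in quadrature:
  (1·δL/L)² = (1×0.0489)² = 0.00239;  (-2·δT/T)² = (-2×0.0850)² = 0.0289
δg/g = √(0.0313) = 0.177
g = 6.17 m/s^2, so δg = 0.177 × 6.17 = 1.09 m/s^2.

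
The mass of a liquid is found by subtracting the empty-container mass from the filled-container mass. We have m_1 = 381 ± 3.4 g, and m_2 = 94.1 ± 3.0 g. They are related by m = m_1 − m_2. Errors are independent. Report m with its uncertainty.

287 ± 4.53 g

m is a linear combination, so absolute uncertainties add in quadrature:
  (δm_1)² = 11.6;  (δm_2)² = 9.00
δm = √(20.6) = 4.53 g
m = 287 g.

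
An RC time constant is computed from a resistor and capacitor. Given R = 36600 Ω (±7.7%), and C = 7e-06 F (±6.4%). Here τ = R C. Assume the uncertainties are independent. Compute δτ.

0.0257 s

τ is a product of powers, so relative uncertainties combine in quadrature:
  (1·δR/R)² = (1×0.0770)² = 0.00593;  (1·δC/C)² = (1×0.0640)² = 0.00410
δτ/τ = √(0.0100) = 0.100
τ = 0.256 s, so δτ = 0.100 × 0.256 = 0.0257 s.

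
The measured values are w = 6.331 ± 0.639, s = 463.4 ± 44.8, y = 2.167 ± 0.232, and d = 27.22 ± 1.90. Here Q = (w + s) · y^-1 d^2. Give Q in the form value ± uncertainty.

Let u = w + s = 469.7. δu = √(δw² + δs²) = √(0.408 + 2010) = 44.8, so δu/u = 0.0954.
Q is then a monomial in u, y, d:
δQ/Q = √((δu/u)² + (-1·δy/y)² + (2·δd/d)²) = √(0.00910 + 0.0115 + 0.0195) = 0.200
Q = 160600, so δQ = 0.200 × 160600 = 32100.

160600 ± 32100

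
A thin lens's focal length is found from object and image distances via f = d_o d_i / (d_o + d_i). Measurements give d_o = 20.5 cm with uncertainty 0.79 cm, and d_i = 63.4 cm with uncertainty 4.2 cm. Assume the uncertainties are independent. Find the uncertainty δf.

0.516 cm

∂f/∂d_o = (d_i/(d_o+d_i))² = 0.571;  ∂f/∂d_i = (d_o/(d_o+d_i))² = 0.0597
δf = √((∂f/∂d_o · δd_o)² + (∂f/∂d_i · δd_i)²) = √(0.203 + 0.0629) = 0.516 cm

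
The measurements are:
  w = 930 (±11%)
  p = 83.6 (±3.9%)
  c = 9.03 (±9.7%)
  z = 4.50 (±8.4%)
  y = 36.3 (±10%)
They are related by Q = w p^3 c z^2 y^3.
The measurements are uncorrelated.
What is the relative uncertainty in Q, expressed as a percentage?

For a monomial Q ∝ w, p^3, c, z^2, y^3, fractional errors add in quadrature:
  (1·δw/w)² = (1×0.110)² = 0.0121;  (3·δp/p)² = (3×0.0390)² = 0.0137;  (1·δc/c)² = (1×0.0970)² = 0.00941;  (2·δz/z)² = (2×0.0840)² = 0.0282;  (3·δy/y)² = (3×0.100)² = 0.0900
δQ/Q = √(0.153) = 0.392

39.2%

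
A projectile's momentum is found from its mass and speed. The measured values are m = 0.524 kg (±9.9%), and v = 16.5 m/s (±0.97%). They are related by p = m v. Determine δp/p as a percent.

Each factor contributes (exponent × relative error)² to (δp/p)²:
  (1·δm/m)² = (1×0.0990)² = 0.00980;  (1·δv/v)² = (1×0.00970)² = 9.41e-05
δp/p = √(0.00990) = 0.0995

9.95%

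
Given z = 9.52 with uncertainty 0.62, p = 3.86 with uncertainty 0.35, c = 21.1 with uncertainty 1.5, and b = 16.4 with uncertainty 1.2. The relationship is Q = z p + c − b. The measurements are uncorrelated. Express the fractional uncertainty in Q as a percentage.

10.9%

Let w = z·p = 36.7. δw/w = √((1·δz/z)² + (1·δp/p)²) = √(0.00424 + 0.00822) = 0.112, so δw = 4.10.
Q = w + c − b: δQ = √(δw² + δc² + δb²) = √(16.8 + 2.25 + 1.44) = 4.53
Q = 41.4, so δQ/Q = 4.53/41.4 = 0.109.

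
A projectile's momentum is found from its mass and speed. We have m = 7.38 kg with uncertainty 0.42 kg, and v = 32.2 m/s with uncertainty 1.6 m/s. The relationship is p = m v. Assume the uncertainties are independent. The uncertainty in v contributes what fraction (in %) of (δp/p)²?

(δp/p)² = (1·δm/m)² + (1·δv/v)²
  m term: (1×0.0569)² = 0.00324
  v term: (1×0.0497)² = 0.00247
Total = 0.00571. Share from v = 0.00247/0.00571 = 0.433.

43.3%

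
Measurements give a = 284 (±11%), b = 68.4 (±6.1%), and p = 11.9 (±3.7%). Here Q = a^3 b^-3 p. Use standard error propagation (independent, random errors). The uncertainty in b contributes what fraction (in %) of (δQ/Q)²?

23.3%

(δQ/Q)² = (3·δa/a)² + (-3·δb/b)² + (1·δp/p)²
  a term: (3×0.110)² = 0.109
  b term: (-3×0.0610)² = 0.0335
  p term: (1×0.0370)² = 0.00137
Total = 0.144. Share from b = 0.0335/0.144 = 0.233.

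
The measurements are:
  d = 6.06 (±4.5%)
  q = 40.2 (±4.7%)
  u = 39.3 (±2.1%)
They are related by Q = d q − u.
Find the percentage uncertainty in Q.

7.77%

Let p = d·q = 244. δp/p = √((1·δd/d)² + (1·δq/q)²) = √(0.00203 + 0.00221) = 0.0651, so δp = 15.9.
Q = p − u: δQ = √(δp² + δu²) = √(251 + 0.681) = 15.9
Q = 204, so δQ/Q = 15.9/204 = 0.0777.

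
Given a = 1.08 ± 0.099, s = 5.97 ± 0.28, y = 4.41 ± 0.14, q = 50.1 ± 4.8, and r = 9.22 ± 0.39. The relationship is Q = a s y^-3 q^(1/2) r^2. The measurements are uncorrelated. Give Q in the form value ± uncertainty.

Since Q is a product/quotient, work with relative uncertainties:
  (1·δa/a)² = (1×0.0917)² = 0.00840;  (1·δs/s)² = (1×0.0469)² = 0.00220;  (-3·δy/y)² = (-3×0.0317)² = 0.00907;  (½·δq/q)² = (0.5×0.0958)² = 0.00229;  (2·δr/r)² = (2×0.0423)² = 0.00716
δQ/Q = √(0.0291) = 0.171
Q = 45.2, so δQ = 0.171 × 45.2 = 7.72.

45.2 ± 7.72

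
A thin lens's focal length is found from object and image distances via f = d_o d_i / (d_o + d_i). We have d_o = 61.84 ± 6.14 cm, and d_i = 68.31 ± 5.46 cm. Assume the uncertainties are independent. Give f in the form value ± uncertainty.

32.46 ± 2.09 cm

∂f/∂d_o = (d_i/(d_o+d_i))² = 0.275;  ∂f/∂d_i = (d_o/(d_o+d_i))² = 0.226
δf = √((∂f/∂d_o · δd_o)² + (∂f/∂d_i · δd_i)²) = √(2.86 + 1.52) = 2.09 cm
f = 32.46 cm.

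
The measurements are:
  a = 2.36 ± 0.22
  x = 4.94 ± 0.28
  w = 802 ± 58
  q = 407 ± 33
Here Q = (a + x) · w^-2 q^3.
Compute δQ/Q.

Let u = a + x = 7.30. δu = √(δa² + δx²) = √(0.0484 + 0.0784) = 0.356, so δu/u = 0.0488.
Q is then a monomial in u, w, q:
δQ/Q = √((δu/u)² + (-2·δw/w)² + (3·δq/q)²) = √(0.00238 + 0.0209 + 0.0592) = 0.287

0.287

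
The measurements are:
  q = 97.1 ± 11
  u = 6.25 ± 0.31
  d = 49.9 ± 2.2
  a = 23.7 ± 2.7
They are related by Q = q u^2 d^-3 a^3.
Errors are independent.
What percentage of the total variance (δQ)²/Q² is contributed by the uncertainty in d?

(δQ/Q)² = (1·δq/q)² + (2·δu/u)² + (-3·δd/d)² + (3·δa/a)²
  q term: (1×0.113)² = 0.0128
  u term: (2×0.0496)² = 0.00984
  d term: (-3×0.0441)² = 0.0175
  a term: (3×0.114)² = 0.117
Total = 0.157. Share from d = 0.0175/0.157 = 0.111.

11.1%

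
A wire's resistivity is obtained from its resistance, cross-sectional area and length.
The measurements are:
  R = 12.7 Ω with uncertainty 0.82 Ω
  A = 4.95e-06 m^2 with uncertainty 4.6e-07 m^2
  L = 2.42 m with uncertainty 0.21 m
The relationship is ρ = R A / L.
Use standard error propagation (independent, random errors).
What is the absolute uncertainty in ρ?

Each factor contributes (exponent × relative error)² to (δρ/ρ)²:
  (1·δR/R)² = (1×0.0646)² = 0.00417;  (1·δA/A)² = (1×0.0929)² = 0.00864;  (-1·δL/L)² = (-1×0.0868)² = 0.00753
δρ/ρ = √(0.0203) = 0.143
ρ = 2.6e-05 Ω·m, so δρ = 0.143 × 2.6e-05 = 3.7e-06 Ω·m.

3.7e-06 Ω·m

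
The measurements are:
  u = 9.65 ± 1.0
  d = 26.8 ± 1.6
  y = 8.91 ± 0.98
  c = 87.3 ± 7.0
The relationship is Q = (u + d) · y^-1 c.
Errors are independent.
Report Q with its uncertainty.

Let w = u + d = 36.5. δw = √(δu² + δd²) = √(1.00 + 2.56) = 1.89, so δw/w = 0.0518.
Q is then a monomial in w, y, c:
δQ/Q = √((δw/w)² + (-1·δy/y)² + (1·δc/c)²) = √(0.00268 + 0.0121 + 0.00643) = 0.146
Q = 357, so δQ = 0.146 × 357 = 52.0.

357 ± 52.0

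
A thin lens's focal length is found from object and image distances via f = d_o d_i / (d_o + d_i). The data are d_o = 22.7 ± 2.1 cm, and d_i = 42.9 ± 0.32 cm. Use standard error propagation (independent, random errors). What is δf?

∂f/∂d_o = (d_i/(d_o+d_i))² = 0.428;  ∂f/∂d_i = (d_o/(d_o+d_i))² = 0.120
δf = √((∂f/∂d_o · δd_o)² + (∂f/∂d_i · δd_i)²) = √(0.807 + 0.00147) = 0.899 cm

0.899 cm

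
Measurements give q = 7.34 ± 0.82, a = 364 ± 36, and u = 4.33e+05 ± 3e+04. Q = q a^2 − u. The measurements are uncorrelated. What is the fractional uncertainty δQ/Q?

0.413

Let p = q·a^2 = 9.73e+05. δp/p = √((1·δq/q)² + (2·δa/a)²) = √(0.0125 + 0.0391) = 0.227, so δp = 2.21e+05.
Q = p − u: δQ = √(δp² + δu²) = √(4.88e+10 + 9e+08) = 2.23e+05
Q = 5.4e+05, so δQ/Q = 2.23e+05/5.4e+05 = 0.413.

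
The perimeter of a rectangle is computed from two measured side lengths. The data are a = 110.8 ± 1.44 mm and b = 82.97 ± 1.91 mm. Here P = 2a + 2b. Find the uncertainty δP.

4.78 mm

Absolute uncertainties add in quadrature for a linear combination:
  (2·δa)² = 8.29;  (2·δb)² = 14.6
δP = √(22.9) = 4.78 mm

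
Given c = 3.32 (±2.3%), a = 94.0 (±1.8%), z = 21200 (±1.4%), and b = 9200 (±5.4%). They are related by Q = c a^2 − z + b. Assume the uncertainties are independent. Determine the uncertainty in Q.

1380

Let p = c·a^2 = 29300. δp/p = √((1·δc/c)² + (2·δa/a)²) = √(0.000529 + 0.00130) = 0.0427, so δp = 1250.
Q = p − z + b: δQ = √(δp² + δz² + δb²) = √(1.57e+06 + 88100 + 2.47e+05) = 1380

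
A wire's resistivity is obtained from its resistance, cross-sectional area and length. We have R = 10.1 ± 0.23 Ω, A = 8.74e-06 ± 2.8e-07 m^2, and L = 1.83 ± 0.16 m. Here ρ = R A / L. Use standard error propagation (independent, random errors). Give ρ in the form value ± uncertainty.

(4.82 ± 0.462) × 10^-5 Ω·m

Each factor contributes (exponent × relative error)² to (δρ/ρ)²:
  (1·δR/R)² = (1×0.0228)² = 0.000519;  (1·δA/A)² = (1×0.0320)² = 0.00103;  (-1·δL/L)² = (-1×0.0874)² = 0.00764
δρ/ρ = √(0.00919) = 0.0959
ρ = 4.82e-05 Ω·m, so δρ = 0.0959 × 4.82e-05 = 4.62e-06 Ω·m.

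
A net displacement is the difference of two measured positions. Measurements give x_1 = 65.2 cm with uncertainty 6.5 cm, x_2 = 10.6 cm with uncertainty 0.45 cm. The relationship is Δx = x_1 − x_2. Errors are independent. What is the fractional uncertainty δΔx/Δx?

0.119

Absolute uncertainties add in quadrature for a linear combination:
  (δx_1)² = 42.2;  (δx_2)² = 0.203
δΔx = √(42.5) = 6.52 cm
Δx = 54.6 cm, so δΔx/Δx = 6.52/54.6 = 0.119.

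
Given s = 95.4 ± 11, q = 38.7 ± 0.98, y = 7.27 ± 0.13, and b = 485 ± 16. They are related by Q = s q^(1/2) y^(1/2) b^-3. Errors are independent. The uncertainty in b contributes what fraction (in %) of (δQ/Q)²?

(δQ/Q)² = (1·δs/s)² + (½·δq/q)² + (½·δy/y)² + (-3·δb/b)²
  s term: (1×0.115)² = 0.0133
  q term: (0.5×0.0253)² = 0.000160
  y term: (0.5×0.0179)² = 7.99e-05
  b term: (-3×0.0330)² = 0.00979
Total = 0.0233. Share from b = 0.00979/0.0233 = 0.420.

42.0%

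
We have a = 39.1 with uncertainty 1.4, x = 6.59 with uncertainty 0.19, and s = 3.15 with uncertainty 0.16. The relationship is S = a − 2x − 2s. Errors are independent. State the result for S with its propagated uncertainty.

19.6 ± 1.49

For a sum/difference, combine absolute errors in quadrature:
  (δa)² = 1.96;  (2·δx)² = 0.144;  (2·δs)² = 0.102
δS = √(2.21) = 1.49
S = 19.6.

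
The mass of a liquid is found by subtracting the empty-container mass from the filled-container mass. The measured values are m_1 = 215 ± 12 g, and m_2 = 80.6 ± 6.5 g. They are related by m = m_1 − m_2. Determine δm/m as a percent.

10.2%

Sums and differences: (δm)² = Σ (cᵢ δxᵢ)².
  (δm_1)² = 144;  (δm_2)² = 42.2
δm = √(186) = 13.6 g
m = 134 g, so δm/m = 13.6/134 = 0.102.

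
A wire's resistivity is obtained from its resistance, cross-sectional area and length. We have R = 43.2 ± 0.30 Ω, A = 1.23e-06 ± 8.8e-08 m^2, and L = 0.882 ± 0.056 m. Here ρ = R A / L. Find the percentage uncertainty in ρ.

Each factor contributes (exponent × relative error)² to (δρ/ρ)²:
  (1·δR/R)² = (1×0.00694)² = 4.82e-05;  (1·δA/A)² = (1×0.0715)² = 0.00512;  (-1·δL/L)² = (-1×0.0635)² = 0.00403
δρ/ρ = √(0.00920) = 0.0959

9.59%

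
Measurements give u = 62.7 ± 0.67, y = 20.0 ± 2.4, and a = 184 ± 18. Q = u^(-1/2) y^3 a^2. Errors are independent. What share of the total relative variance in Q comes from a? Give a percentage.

22.8%

(δQ/Q)² = (−½·δu/u)² + (3·δy/y)² + (2·δa/a)²
  u term: (-0.5×0.0107)² = 2.85e-05
  y term: (3×0.120)² = 0.130
  a term: (2×0.0978)² = 0.0383
Total = 0.168. Share from a = 0.0383/0.168 = 0.228.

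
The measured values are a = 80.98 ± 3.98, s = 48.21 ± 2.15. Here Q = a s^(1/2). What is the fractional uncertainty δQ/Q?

For a monomial Q ∝ a, s^(1/2), fractional errors add in quadrature:
  (1·δa/a)² = (1×0.0491)² = 0.00242;  (½·δs/s)² = (0.5×0.0446)² = 0.000497
δQ/Q = √(0.00291) = 0.0540

0.0540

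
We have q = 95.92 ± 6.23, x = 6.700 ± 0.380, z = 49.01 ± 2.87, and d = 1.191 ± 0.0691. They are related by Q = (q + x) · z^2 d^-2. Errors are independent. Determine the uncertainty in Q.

Let u = q + x = 102.6. δu = √(δq² + δx²) = √(38.8 + 0.144) = 6.24, so δu/u = 0.0608.
Q is then a monomial in u, z, d:
δQ/Q = √((δu/u)² + (2·δz/z)² + (-2·δd/d)²) = √(0.00370 + 0.0137 + 0.0135) = 0.176
Q = 173800, so δQ = 0.176 × 173800 = 30500.

30500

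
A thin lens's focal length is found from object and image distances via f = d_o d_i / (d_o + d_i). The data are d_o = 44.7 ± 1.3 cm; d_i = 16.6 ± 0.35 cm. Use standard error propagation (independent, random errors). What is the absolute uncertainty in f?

∂f/∂d_o = (d_i/(d_o+d_i))² = 0.0733;  ∂f/∂d_i = (d_o/(d_o+d_i))² = 0.532
δf = √((∂f/∂d_o · δd_o)² + (∂f/∂d_i · δd_i)²) = √(0.00909 + 0.0346) = 0.209 cm

0.209 cm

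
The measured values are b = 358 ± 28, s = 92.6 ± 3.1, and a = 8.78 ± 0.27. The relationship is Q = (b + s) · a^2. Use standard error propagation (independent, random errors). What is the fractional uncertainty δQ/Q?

Let u = b + s = 451. δu = √(δb² + δs²) = √(784 + 9.61) = 28.2, so δu/u = 0.0625.
Q is then a monomial in u, a:
δQ/Q = √((δu/u)² + (2·δa/a)²) = √(0.00391 + 0.00378) = 0.0877

0.0877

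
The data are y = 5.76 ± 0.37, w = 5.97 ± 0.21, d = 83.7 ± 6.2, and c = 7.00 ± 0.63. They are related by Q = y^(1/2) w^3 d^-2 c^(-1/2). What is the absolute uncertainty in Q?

Each factor contributes (exponent × relative error)² to (δQ/Q)²:
  (½·δy/y)² = (0.5×0.0642)² = 0.00103;  (3·δw/w)² = (3×0.0352)² = 0.0111;  (-2·δd/d)² = (-2×0.0741)² = 0.0219;  (−½·δc/c)² = (-0.5×0.0900)² = 0.00202
δQ/Q = √(0.0361) = 0.190
Q = 0.0276, so δQ = 0.190 × 0.0276 = 0.00524.

0.00524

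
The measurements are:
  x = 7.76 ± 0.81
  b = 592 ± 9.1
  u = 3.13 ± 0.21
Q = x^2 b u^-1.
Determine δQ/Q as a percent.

Q is a product of powers, so relative uncertainties combine in quadrature:
  (2·δx/x)² = (2×0.104)² = 0.0436;  (1·δb/b)² = (1×0.0154)² = 0.000236;  (-1·δu/u)² = (-1×0.0671)² = 0.00450
δQ/Q = √(0.0483) = 0.220

22.0%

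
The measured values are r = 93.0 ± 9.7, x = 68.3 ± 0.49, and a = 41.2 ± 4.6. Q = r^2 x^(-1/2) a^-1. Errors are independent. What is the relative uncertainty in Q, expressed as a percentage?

Each factor contributes (exponent × relative error)² to (δQ/Q)²:
  (2·δr/r)² = (2×0.104)² = 0.0435;  (−½·δx/x)² = (-0.5×0.00717)² = 1.29e-05;  (-1·δa/a)² = (-1×0.112)² = 0.0125
δQ/Q = √(0.0560) = 0.237

23.7%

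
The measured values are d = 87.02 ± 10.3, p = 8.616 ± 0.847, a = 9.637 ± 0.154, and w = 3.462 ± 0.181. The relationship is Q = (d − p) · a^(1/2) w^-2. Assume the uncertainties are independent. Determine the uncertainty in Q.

3.42

Let u = d − p = 78.40. δu = √(δd² + δp²) = √(106 + 0.717) = 10.3, so δu/u = 0.132.
Q is then a monomial in u, a, w:
δQ/Q = √((δu/u)² + (½·δa/a)² + (-2·δw/w)²) = √(0.0174 + 6.38e-05 + 0.0109) = 0.168
Q = 20.31, so δQ = 0.168 × 20.31 = 3.42.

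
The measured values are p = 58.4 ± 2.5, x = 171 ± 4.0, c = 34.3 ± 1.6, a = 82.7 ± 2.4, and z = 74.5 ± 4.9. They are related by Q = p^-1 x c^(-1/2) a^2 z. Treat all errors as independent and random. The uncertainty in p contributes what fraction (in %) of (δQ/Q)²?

(δQ/Q)² = (-1·δp/p)² + (1·δx/x)² + (−½·δc/c)² + (2·δa/a)² + (1·δz/z)²
  p term: (-1×0.0428)² = 0.00183
  x term: (1×0.0234)² = 0.000547
  c term: (-0.5×0.0466)² = 0.000544
  a term: (2×0.0290)² = 0.00337
  z term: (1×0.0658)² = 0.00433
Total = 0.0106. Share from p = 0.00183/0.0106 = 0.173.

17.3%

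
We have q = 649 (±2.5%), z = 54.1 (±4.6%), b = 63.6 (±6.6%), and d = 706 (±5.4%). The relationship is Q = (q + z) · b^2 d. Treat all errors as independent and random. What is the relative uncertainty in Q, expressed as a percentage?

14.5%

Let u = q + z = 703. δu = √(δq² + δz²) = √(263 + 6.19) = 16.4, so δu/u = 0.0233.
Q is then a monomial in u, b, d:
δQ/Q = √((δu/u)² + (2·δb/b)² + (1·δd/d)²) = √(0.000545 + 0.0174 + 0.00292) = 0.145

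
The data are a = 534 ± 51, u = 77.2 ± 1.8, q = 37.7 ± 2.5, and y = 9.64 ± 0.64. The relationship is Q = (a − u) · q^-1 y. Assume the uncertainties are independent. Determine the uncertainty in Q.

17.0

Let w = a − u = 457. δw = √(δa² + δu²) = √(2600 + 3.24) = 51.0, so δw/w = 0.112.
Q is then a monomial in w, q, y:
δQ/Q = √((δw/w)² + (-1·δq/q)² + (1·δy/y)²) = √(0.0125 + 0.00440 + 0.00441) = 0.146
Q = 117, so δQ = 0.146 × 117 = 17.0.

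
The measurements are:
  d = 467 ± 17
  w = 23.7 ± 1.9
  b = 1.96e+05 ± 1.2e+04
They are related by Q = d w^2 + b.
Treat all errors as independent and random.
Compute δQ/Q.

Let p = d·w^2 = 2.62e+05. δp/p = √((1·δd/d)² + (2·δw/w)²) = √(0.00133 + 0.0257) = 0.164, so δp = 43100.
Q = p + b: δQ = √(δp² + δb²) = √(1.86e+09 + 1.44e+08) = 44800
Q = 4.58e+05, so δQ/Q = 44800/4.58e+05 = 0.0977.

0.0977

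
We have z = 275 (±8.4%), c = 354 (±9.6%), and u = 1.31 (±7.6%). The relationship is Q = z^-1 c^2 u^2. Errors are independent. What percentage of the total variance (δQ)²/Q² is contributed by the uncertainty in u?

(δQ/Q)² = (-1·δz/z)² + (2·δc/c)² + (2·δu/u)²
  z term: (-1×0.0840)² = 0.00706
  c term: (2×0.0960)² = 0.0369
  u term: (2×0.0760)² = 0.0231
Total = 0.0670. Share from u = 0.0231/0.0670 = 0.345.

34.5%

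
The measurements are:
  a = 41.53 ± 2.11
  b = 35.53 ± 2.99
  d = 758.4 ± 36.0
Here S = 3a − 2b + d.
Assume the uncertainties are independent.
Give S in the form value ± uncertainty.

Each term contributes (cᵢ δxᵢ)² to (δS)²:
  (3·δa)² = 40.1;  (2·δb)² = 35.8;  (δd)² = 1300
δS = √(1370) = 37.0
S = 811.9.

811.9 ± 37.0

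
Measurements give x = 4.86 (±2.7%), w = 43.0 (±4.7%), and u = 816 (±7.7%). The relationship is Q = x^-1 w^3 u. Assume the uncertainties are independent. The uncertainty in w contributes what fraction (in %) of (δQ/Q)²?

(δQ/Q)² = (-1·δx/x)² + (3·δw/w)² + (1·δu/u)²
  x term: (-1×0.0270)² = 0.000729
  w term: (3×0.0470)² = 0.0199
  u term: (1×0.0770)² = 0.00593
Total = 0.0265. Share from w = 0.0199/0.0265 = 0.749.

74.9%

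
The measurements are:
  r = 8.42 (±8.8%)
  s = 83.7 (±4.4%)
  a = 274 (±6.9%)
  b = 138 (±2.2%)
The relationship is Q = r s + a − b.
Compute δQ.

Let p = r·s = 705. δp/p = √((1·δr/r)² + (1·δs/s)²) = √(0.00774 + 0.00194) = 0.0984, so δp = 69.3.
Q = p + a − b: δQ = √(δp² + δa² + δb²) = √(4810 + 357 + 9.22) = 71.9

71.9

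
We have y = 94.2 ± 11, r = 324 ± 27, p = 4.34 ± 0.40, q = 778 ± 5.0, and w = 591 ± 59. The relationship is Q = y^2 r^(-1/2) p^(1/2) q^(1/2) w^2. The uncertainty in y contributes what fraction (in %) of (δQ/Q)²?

55.5%

(δQ/Q)² = (2·δy/y)² + (−½·δr/r)² + (½·δp/p)² + (½·δq/q)² + (2·δw/w)²
  y term: (2×0.117)² = 0.0545
  r term: (-0.5×0.0833)² = 0.00174
  p term: (0.5×0.0922)² = 0.00212
  q term: (0.5×0.00643)² = 1.03e-05
  w term: (2×0.0998)² = 0.0399
Total = 0.0983. Share from y = 0.0545/0.0983 = 0.555.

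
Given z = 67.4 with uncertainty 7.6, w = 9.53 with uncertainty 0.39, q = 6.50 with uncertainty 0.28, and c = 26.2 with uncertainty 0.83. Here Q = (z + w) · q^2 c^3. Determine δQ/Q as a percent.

16.2%

Let u = z + w = 76.9. δu = √(δz² + δw²) = √(57.8 + 0.152) = 7.61, so δu/u = 0.0989.
Q is then a monomial in u, q, c:
δQ/Q = √((δu/u)² + (2·δq/q)² + (3·δc/c)²) = √(0.00979 + 0.00742 + 0.00903) = 0.162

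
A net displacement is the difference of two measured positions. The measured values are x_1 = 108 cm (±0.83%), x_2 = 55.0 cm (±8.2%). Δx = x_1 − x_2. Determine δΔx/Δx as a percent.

Δx is a linear combination, so absolute uncertainties add in quadrature:
  (δx_1)² = 0.804;  (δx_2)² = 20.3
δΔx = √(21.1) = 4.60 cm
Δx = 53.0 cm, so δΔx/Δx = 4.60/53.0 = 0.0868.

8.68%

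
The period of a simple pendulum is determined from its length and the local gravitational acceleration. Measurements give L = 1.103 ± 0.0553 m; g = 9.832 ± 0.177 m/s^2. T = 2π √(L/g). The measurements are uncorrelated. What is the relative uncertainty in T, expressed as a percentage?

For a monomial T ∝ L^(1/2), g^(-1/2), fractional errors add in quadrature:
  (½·δL/L)² = (0.5×0.0501)² = 0.000628;  (−½·δg/g)² = (-0.5×0.0180)² = 8.1e-05
δT/T = √(0.000709) = 0.0266

2.66%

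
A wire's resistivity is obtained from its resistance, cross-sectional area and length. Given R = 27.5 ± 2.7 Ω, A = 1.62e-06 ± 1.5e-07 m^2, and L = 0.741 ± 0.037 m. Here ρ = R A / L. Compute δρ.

8.65e-06 Ω·m

Products/powers → add relative errors in quadrature, weighted by exponent:
  (1·δR/R)² = (1×0.0982)² = 0.00964;  (1·δA/A)² = (1×0.0926)² = 0.00857;  (-1·δL/L)² = (-1×0.0499)² = 0.00249
δρ/ρ = √(0.0207) = 0.144
ρ = 6.01e-05 Ω·m, so δρ = 0.144 × 6.01e-05 = 8.65e-06 Ω·m.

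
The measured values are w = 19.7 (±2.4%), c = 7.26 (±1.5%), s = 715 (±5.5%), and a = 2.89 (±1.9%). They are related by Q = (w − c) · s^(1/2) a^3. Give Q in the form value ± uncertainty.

8030 ± 597

Let u = w − c = 12.4. δu = √(δw² + δc²) = √(0.224 + 0.0119) = 0.485, so δu/u = 0.0390.
Q is then a monomial in u, s, a:
δQ/Q = √((δu/u)² + (½·δs/s)² + (3·δa/a)²) = √(0.00152 + 0.000756 + 0.00325) = 0.0743
Q = 8030, so δQ = 0.0743 × 8030 = 597.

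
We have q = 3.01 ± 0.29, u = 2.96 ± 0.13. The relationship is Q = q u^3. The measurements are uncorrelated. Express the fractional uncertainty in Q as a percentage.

Products/powers → add relative errors in quadrature, weighted by exponent:
  (1·δq/q)² = (1×0.0963)² = 0.00928;  (3·δu/u)² = (3×0.0439)² = 0.0174
δQ/Q = √(0.0266) = 0.163

16.3%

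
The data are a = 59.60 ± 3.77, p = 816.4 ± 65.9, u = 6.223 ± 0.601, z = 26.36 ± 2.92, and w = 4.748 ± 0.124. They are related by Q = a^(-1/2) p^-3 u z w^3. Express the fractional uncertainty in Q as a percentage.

29.6%

Each factor contributes (exponent × relative error)² to (δQ/Q)²:
  (−½·δa/a)² = (-0.5×0.0633)² = 0.00100;  (-3·δp/p)² = (-3×0.0807)² = 0.0586;  (1·δu/u)² = (1×0.0966)² = 0.00933;  (1·δz/z)² = (1×0.111)² = 0.0123;  (3·δw/w)² = (3×0.0261)² = 0.00614
δQ/Q = √(0.0874) = 0.296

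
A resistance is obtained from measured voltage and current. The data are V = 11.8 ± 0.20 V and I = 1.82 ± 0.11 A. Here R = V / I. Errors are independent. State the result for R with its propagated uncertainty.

6.48 ± 0.407 Ω

For a monomial R ∝ V, I^-1, fractional errors add in quadrature:
  (1·δV/V)² = (1×0.0169)² = 0.000287;  (-1·δI/I)² = (-1×0.0604)² = 0.00365
δR/R = √(0.00394) = 0.0628
R = 6.48 Ω, so δR = 0.0628 × 6.48 = 0.407 Ω.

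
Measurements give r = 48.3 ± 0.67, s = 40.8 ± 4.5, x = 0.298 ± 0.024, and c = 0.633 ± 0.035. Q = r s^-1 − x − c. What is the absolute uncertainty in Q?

Let p = r·s^-1 = 1.18. δp/p = √((1·δr/r)² + (-1·δs/s)²) = √(0.000192 + 0.0122) = 0.111, so δp = 0.132.
Q = p − x − c: δQ = √(δp² + δx² + δc²) = √(0.0173 + 0.000576 + 0.00123) = 0.138

0.138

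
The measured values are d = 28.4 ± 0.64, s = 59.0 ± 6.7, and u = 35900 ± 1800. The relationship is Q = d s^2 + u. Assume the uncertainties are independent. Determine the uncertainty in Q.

Let p = d·s^2 = 98900. δp/p = √((1·δd/d)² + (2·δs/s)²) = √(0.000508 + 0.0516) = 0.228, so δp = 22600.
Q = p + u: δQ = √(δp² + δu²) = √(5.09e+08 + 3.24e+06) = 22600

22600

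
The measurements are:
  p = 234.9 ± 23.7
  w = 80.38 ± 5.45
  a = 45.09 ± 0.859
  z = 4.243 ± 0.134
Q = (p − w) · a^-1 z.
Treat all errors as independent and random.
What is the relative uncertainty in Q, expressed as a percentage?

16.2%

Let u = p − w = 154.5. δu = √(δp² + δw²) = √(562 + 29.7) = 24.3, so δu/u = 0.157.
Q is then a monomial in u, a, z:
δQ/Q = √((δu/u)² + (-1·δa/a)² + (1·δz/z)²) = √(0.0248 + 0.000363 + 0.000997) = 0.162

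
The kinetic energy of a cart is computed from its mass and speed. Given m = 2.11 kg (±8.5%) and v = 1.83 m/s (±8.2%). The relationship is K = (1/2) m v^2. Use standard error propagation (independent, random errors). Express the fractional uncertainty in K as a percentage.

Relative error in a monomial: (δK/K)² = Σ (nᵢ · δxᵢ/xᵢ)².
  (1·δm/m)² = (1×0.0850)² = 0.00723;  (2·δv/v)² = (2×0.0820)² = 0.0269
δK/K = √(0.0341) = 0.185

18.5%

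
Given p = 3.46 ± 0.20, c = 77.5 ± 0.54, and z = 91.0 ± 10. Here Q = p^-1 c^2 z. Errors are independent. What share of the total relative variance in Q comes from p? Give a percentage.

21.4%

(δQ/Q)² = (-1·δp/p)² + (2·δc/c)² + (1·δz/z)²
  p term: (-1×0.0578)² = 0.00334
  c term: (2×0.00697)² = 0.000194
  z term: (1×0.110)² = 0.0121
Total = 0.0156. Share from p = 0.00334/0.0156 = 0.214.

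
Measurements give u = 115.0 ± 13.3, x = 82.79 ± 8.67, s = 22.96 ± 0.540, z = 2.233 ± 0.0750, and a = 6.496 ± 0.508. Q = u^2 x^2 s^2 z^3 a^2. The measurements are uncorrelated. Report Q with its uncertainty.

Q is a product of powers, so relative uncertainties combine in quadrature:
  (2·δu/u)² = (2×0.116)² = 0.0535;  (2·δx/x)² = (2×0.105)² = 0.0439;  (2·δs/s)² = (2×0.0235)² = 0.00221;  (3·δz/z)² = (3×0.0336)² = 0.0102;  (2·δa/a)² = (2×0.0782)² = 0.0245
δQ/Q = √(0.134) = 0.366
Q = 2.245e+13, so δQ = 0.366 × 2.245e+13 = 8.22e+12.

(2.245 ± 0.822) × 10^13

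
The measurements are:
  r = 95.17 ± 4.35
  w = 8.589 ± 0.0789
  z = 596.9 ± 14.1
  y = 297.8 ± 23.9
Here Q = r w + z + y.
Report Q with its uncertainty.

Let p = r·w = 817.4. δp/p = √((1·δr/r)² + (1·δw/w)²) = √(0.00209 + 8.44e-05) = 0.0466, so δp = 38.1.
Q = p + z + y: δQ = √(δp² + δz² + δy²) = √(1450 + 199 + 571) = 47.1
Q = 1712.

1712 ± 47.1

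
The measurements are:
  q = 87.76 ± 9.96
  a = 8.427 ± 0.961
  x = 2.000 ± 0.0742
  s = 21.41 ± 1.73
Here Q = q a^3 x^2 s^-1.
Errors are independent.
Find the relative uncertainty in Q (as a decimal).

0.377

Relative error in a monomial: (δQ/Q)² = Σ (nᵢ · δxᵢ/xᵢ)².
  (1·δq/q)² = (1×0.113)² = 0.0129;  (3·δa/a)² = (3×0.114)² = 0.117;  (2·δx/x)² = (2×0.0371)² = 0.00551;  (-1·δs/s)² = (-1×0.0808)² = 0.00653
δQ/Q = √(0.142) = 0.377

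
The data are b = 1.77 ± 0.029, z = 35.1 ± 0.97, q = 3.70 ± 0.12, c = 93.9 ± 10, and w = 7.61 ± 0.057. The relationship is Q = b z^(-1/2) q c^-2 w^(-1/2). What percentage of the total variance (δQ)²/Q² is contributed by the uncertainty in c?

96.7%

(δQ/Q)² = (1·δb/b)² + (−½·δz/z)² + (1·δq/q)² + (-2·δc/c)² + (−½·δw/w)²
  b term: (1×0.0164)² = 0.000268
  z term: (-0.5×0.0276)² = 0.000191
  q term: (1×0.0324)² = 0.00105
  c term: (-2×0.106)² = 0.0454
  w term: (-0.5×0.00749)² = 1.4e-05
Total = 0.0469. Share from c = 0.0454/0.0469 = 0.967.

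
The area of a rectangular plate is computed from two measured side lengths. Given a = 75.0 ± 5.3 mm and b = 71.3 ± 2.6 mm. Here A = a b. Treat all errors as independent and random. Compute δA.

425 mm^2

Products/powers → add relative errors in quadrature, weighted by exponent:
  (1·δa/a)² = (1×0.0707)² = 0.00499;  (1·δb/b)² = (1×0.0365)² = 0.00133
δA/A = √(0.00632) = 0.0795
A = 5350 mm^2, so δA = 0.0795 × 5350 = 425 mm^2.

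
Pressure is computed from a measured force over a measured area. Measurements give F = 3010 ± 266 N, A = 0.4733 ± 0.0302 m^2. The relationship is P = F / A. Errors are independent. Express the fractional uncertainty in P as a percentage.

10.9%

Relative error in a monomial: (δP/P)² = Σ (nᵢ · δxᵢ/xᵢ)².
  (1·δF/F)² = (1×0.0884)² = 0.00781;  (-1·δA/A)² = (-1×0.0638)² = 0.00407
δP/P = √(0.0119) = 0.109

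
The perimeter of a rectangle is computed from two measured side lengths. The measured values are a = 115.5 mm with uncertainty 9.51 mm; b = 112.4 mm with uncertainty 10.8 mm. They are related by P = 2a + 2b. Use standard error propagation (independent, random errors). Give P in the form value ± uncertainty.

455.8 ± 28.8 mm

Sums and differences: (δP)² = Σ (cᵢ δxᵢ)².
  (2·δa)² = 362;  (2·δb)² = 467
δP = √(828) = 28.8 mm
P = 455.8 mm.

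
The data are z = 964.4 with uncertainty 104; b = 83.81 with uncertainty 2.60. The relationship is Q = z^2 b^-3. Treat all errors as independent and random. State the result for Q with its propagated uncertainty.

1.580 ± 0.371

For a monomial Q ∝ z^2, b^-3, fractional errors add in quadrature:
  (2·δz/z)² = (2×0.108)² = 0.0465;  (-3·δb/b)² = (-3×0.0310)² = 0.00866
δQ/Q = √(0.0552) = 0.235
Q = 1.580, so δQ = 0.235 × 1.580 = 0.371.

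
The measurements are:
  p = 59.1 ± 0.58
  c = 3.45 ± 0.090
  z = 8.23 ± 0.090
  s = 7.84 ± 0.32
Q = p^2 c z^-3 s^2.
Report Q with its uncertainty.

1330 ± 125

Relative error in a monomial: (δQ/Q)² = Σ (nᵢ · δxᵢ/xᵢ)².
  (2·δp/p)² = (2×0.00981)² = 0.000385;  (1·δc/c)² = (1×0.0261)² = 0.000681;  (-3·δz/z)² = (-3×0.0109)² = 0.00108;  (2·δs/s)² = (2×0.0408)² = 0.00666
δQ/Q = √(0.00881) = 0.0938
Q = 1330, so δQ = 0.0938 × 1330 = 125.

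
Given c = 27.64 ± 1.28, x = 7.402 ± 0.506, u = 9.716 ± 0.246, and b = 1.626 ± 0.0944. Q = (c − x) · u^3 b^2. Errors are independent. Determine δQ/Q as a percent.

Let w = c − x = 20.24. δw = √(δc² + δx²) = √(1.64 + 0.256) = 1.38, so δw/w = 0.0680.
Q is then a monomial in w, u, b:
δQ/Q = √((δw/w)² + (3·δu/u)² + (2·δb/b)²) = √(0.00463 + 0.00577 + 0.0135) = 0.155

15.5%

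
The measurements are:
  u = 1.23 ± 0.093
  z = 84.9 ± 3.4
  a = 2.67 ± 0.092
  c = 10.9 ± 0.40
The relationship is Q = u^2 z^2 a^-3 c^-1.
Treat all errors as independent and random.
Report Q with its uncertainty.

52.6 ± 10.7

Q is a product of powers, so relative uncertainties combine in quadrature:
  (2·δu/u)² = (2×0.0756)² = 0.0229;  (2·δz/z)² = (2×0.0400)² = 0.00642;  (-3·δa/a)² = (-3×0.0345)² = 0.0107;  (-1·δc/c)² = (-1×0.0367)² = 0.00135
δQ/Q = √(0.0413) = 0.203
Q = 52.6, so δQ = 0.203 × 52.6 = 10.7.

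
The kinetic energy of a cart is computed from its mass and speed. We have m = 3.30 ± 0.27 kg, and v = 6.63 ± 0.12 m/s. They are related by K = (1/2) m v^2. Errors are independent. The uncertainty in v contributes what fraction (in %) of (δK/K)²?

(δK/K)² = (1·δm/m)² + (2·δv/v)²
  m term: (1×0.0818)² = 0.00669
  v term: (2×0.0181)² = 0.00131
Total = 0.00800. Share from v = 0.00131/0.00800 = 0.164.

16.4%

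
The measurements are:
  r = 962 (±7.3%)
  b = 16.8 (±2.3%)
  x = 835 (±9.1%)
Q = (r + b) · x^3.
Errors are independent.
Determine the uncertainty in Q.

1.61e+11

Let u = r + b = 979. δu = √(δr² + δb²) = √(4930 + 0.149) = 70.2, so δu/u = 0.0717.
Q is then a monomial in u, x:
δQ/Q = √((δu/u)² + (3·δx/x)²) = √(0.00515 + 0.0745) = 0.282
Q = 5.7e+11, so δQ = 0.282 × 5.7e+11 = 1.61e+11.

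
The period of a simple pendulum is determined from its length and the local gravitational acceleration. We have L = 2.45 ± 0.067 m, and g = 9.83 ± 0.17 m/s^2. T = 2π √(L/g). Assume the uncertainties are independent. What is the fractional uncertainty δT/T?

Relative error in a monomial: (δT/T)² = Σ (nᵢ · δxᵢ/xᵢ)².
  (½·δL/L)² = (0.5×0.0273)² = 0.000187;  (−½·δg/g)² = (-0.5×0.0173)² = 7.48e-05
δT/T = √(0.000262) = 0.0162

0.0162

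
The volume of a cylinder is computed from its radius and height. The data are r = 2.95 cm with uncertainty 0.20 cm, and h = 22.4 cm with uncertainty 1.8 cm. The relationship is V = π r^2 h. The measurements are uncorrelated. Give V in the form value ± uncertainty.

612 ± 96.5 cm^3

Relative error in a monomial: (δV/V)² = Σ (nᵢ · δxᵢ/xᵢ)².
  (2·δr/r)² = (2×0.0678)² = 0.0184;  (1·δh/h)² = (1×0.0804)² = 0.00646
δV/V = √(0.0248) = 0.158
V = 612 cm^3, so δV = 0.158 × 612 = 96.5 cm^3.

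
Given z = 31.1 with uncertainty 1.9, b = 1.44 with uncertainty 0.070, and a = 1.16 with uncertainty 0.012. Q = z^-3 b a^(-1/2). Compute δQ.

Each factor contributes (exponent × relative error)² to (δQ/Q)²:
  (-3·δz/z)² = (-3×0.0611)² = 0.0336;  (1·δb/b)² = (1×0.0486)² = 0.00236;  (−½·δa/a)² = (-0.5×0.0103)² = 2.68e-05
δQ/Q = √(0.0360) = 0.190
Q = 4.44e-05, so δQ = 0.190 × 4.44e-05 = 8.43e-06.

8.43e-06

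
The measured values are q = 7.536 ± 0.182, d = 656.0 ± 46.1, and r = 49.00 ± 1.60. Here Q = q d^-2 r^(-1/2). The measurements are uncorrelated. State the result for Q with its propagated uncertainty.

(2.502 ± 0.359) × 10^-6

Each factor contributes (exponent × relative error)² to (δQ/Q)²:
  (1·δq/q)² = (1×0.0242)² = 0.000583;  (-2·δd/d)² = (-2×0.0703)² = 0.0198;  (−½·δr/r)² = (-0.5×0.0327)² = 0.000267
δQ/Q = √(0.0206) = 0.144
Q = 2.502e-06, so δQ = 0.144 × 2.502e-06 = 3.59e-07.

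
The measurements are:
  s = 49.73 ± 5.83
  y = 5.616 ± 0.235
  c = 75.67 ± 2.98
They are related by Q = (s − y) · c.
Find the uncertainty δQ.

Let u = s − y = 44.11. δu = √(δs² + δy²) = √(34.0 + 0.0552) = 5.83, so δu/u = 0.132.
Q is then a monomial in u, c:
δQ/Q = √((δu/u)² + (1·δc/c)²) = √(0.0175 + 0.00155) = 0.138
Q = 3338, so δQ = 0.138 × 3338 = 461.

461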